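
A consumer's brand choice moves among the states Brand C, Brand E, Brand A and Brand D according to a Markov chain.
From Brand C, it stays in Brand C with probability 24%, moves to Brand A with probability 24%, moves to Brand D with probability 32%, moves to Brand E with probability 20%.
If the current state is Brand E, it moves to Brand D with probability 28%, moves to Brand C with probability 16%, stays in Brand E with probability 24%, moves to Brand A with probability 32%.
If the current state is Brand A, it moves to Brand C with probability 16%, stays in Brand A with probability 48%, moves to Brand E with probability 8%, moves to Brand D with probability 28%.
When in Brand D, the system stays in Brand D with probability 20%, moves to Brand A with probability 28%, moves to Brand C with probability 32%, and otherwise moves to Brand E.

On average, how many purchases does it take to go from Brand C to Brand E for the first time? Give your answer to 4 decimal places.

6.2354

Let t(s) be the expected number of purchases to first reach Brand E from state s, with t(Brand E) = 0. Conditioning on the first purchase:
t(Brand C) = 1 + 0.24·t(Brand C) + 0.24·t(Brand A) + 0.32·t(Brand D)
t(Brand A) = 1 + 0.16·t(Brand C) + 0.48·t(Brand A) + 0.28·t(Brand D)
t(Brand D) = 1 + 0.32·t(Brand C) + 0.28·t(Brand A) + 0.2·t(Brand D)
Solving: t(Brand C) = 6.2354, t(Brand A) = 7.2181, t(Brand D) = 6.2705.
Expected purchases from Brand C to Brand E: 6.2354.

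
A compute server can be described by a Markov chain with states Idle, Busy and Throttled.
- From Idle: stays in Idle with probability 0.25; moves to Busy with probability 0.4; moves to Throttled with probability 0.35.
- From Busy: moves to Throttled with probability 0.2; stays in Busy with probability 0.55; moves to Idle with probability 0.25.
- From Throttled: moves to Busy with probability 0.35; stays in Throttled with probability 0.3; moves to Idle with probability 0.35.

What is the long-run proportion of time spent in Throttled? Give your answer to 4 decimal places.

0.2684

Let the stationary distribution be π with π = πP and π_1 + π_2 + π_3 = 1.
π_1 = 0.25·π_1 + 0.25·π_2 + 0.35·π_3
π_2 = 0.4·π_1 + 0.55·π_2 + 0.35·π_3
Solving with the normalization constraint gives π = (0.2768, 0.4548, 0.2684).
So the stationary probability of Throttled is 0.2684.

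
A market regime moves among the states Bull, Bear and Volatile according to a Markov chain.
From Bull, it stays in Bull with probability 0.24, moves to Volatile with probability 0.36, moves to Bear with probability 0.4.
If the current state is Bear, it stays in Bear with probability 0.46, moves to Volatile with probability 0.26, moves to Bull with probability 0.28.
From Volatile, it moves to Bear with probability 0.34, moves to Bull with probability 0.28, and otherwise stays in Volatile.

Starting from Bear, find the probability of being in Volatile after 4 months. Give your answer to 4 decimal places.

0.3259

Propagate the distribution vector 4 months from Bear.
After 0 months: (0.0000, 1.0000, 0.0000)
After 1 month: (0.2800, 0.4600, 0.2600)
After 2 months: (0.2688, 0.4120, 0.3192)
After 3 months: (0.2692, 0.4056, 0.3252)
After 4 months: (0.2692, 0.4048, 0.3259)
P(in Volatile after 4 months) = 0.3259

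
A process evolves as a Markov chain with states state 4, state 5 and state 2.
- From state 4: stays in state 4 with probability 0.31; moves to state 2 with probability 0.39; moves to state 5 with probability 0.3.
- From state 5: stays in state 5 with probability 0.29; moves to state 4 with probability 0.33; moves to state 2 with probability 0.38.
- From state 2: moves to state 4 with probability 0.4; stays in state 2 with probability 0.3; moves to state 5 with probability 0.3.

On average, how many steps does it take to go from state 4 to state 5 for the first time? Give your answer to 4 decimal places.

3.3333

Let t(s) be the expected number of steps to first reach state 5 from state s, with t(state 5) = 0. Conditioning on the first step:
t(state 4) = 1 + 0.31·t(state 4) + 0.39·t(state 2)
t(state 2) = 1 + 0.4·t(state 4) + 0.3·t(state 2)
Solving: t(state 4) = 3.3333, t(state 2) = 3.3333.
Expected steps from state 4 to state 5: 3.3333.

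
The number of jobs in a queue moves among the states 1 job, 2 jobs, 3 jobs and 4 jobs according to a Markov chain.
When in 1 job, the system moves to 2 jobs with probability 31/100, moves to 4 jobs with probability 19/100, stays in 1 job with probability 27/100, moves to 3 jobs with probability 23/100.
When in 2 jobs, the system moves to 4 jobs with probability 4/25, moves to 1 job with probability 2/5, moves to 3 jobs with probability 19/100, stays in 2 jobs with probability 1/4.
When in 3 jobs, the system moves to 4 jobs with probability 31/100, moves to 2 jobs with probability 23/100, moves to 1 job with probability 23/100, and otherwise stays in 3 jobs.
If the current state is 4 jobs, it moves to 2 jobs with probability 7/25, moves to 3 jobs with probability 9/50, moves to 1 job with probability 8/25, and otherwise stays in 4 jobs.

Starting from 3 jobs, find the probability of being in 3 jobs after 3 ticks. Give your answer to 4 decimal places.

0.2083

Propagate the distribution vector 3 ticks from 3 jobs.
After 0 ticks: (0.0000, 0.0000, 1.0000, 0.0000)
After 1 tick: (0.2300, 0.2300, 0.2300, 0.3100)
After 2 ticks: (0.3062, 0.2685, 0.2053, 0.2200)
After 3 ticks: (0.3077, 0.2709, 0.2083, 0.2132)
P(in 3 jobs after 3 ticks) = 0.2083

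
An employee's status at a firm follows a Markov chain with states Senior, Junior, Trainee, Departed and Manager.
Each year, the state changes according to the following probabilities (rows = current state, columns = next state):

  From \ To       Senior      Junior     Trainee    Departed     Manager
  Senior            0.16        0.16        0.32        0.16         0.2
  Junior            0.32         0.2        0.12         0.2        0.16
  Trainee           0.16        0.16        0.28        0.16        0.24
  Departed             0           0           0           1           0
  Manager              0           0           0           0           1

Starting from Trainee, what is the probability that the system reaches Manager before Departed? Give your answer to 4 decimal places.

0.5681

Let h(s) be the probability of absorption at Manager starting from transient state s. Then h(Manager) = 1 and h(Departed) = 0. By first-step analysis:
h(Senior) = 0.16·h(Senior) + 0.16·h(Junior) + 0.32·h(Trainee) + 0.16·0 + 0.2·1
h(Junior) = 0.32·h(Senior) + 0.2·h(Junior) + 0.12·h(Trainee) + 0.2·0 + 0.16·1
h(Trainee) = 0.16·h(Senior) + 0.16·h(Junior) + 0.28·h(Trainee) + 0.16·0 + 0.24·1
Solving: h(Senior) = 0.5508, h(Junior) = 0.5055, h(Trainee) = 0.5681.
Starting from Trainee, the probability is 0.5681.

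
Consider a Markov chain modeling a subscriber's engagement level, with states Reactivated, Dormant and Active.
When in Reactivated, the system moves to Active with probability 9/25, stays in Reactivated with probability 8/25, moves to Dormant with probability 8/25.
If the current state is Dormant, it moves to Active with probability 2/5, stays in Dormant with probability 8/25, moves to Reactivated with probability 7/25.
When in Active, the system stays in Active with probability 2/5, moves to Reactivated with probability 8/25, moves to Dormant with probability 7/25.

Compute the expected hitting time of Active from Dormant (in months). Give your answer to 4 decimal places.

2.5751

Let t(s) be the expected number of months to first reach Active from state s, with t(Active) = 0. Conditioning on the first month:
t(Reactivated) = 1 + 0.32·t(Reactivated) + 0.32·t(Dormant)
t(Dormant) = 1 + 0.28·t(Reactivated) + 0.32·t(Dormant)
Solving: t(Reactivated) = 2.6824, t(Dormant) = 2.5751.
Expected months from Dormant to Active: 2.5751.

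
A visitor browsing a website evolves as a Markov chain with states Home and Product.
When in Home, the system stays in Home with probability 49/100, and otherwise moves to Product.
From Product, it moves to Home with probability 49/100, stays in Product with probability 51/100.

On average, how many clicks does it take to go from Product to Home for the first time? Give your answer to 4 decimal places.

2.0408

Let t(s) be the expected number of clicks to first reach Home from state s, with t(Home) = 0. Conditioning on the first click:
t(Product) = 1 + 0.51·t(Product)
Solving: t(Product) = 2.0408.
Expected clicks from Product to Home: 2.0408.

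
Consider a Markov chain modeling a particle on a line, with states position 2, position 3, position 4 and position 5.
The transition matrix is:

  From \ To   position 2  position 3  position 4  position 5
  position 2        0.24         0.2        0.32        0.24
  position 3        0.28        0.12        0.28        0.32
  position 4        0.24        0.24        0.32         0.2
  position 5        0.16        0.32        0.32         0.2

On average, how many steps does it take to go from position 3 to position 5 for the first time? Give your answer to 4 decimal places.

3.8008

Let t(s) be the expected number of steps to first reach position 5 from state s, with t(position 5) = 0. Conditioning on the first step:
t(position 2) = 1 + 0.24·t(position 2) + 0.2·t(position 3) + 0.32·t(position 4)
t(position 3) = 1 + 0.28·t(position 2) + 0.12·t(position 3) + 0.28·t(position 4)
t(position 4) = 1 + 0.24·t(position 2) + 0.24·t(position 3) + 0.32·t(position 4)
Solving: t(position 2) = 4.1109, t(position 3) = 3.8008, t(position 4) = 4.2630.
Expected steps from position 3 to position 5: 3.8008.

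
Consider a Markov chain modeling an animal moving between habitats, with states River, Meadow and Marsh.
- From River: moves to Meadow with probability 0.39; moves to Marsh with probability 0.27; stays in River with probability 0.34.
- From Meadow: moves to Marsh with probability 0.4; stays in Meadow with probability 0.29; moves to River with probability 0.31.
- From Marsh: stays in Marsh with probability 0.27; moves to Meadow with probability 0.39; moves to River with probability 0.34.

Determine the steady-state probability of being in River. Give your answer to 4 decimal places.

0.3294

Let the stationary distribution be π with π = πP and π_1 + π_2 + π_3 = 1.
π_1 = 0.34·π_1 + 0.31·π_2 + 0.34·π_3
π_2 = 0.39·π_1 + 0.29·π_2 + 0.39·π_3
Solving with the normalization constraint gives π = (0.3294, 0.3545, 0.3161).
So the stationary probability of River is 0.3294.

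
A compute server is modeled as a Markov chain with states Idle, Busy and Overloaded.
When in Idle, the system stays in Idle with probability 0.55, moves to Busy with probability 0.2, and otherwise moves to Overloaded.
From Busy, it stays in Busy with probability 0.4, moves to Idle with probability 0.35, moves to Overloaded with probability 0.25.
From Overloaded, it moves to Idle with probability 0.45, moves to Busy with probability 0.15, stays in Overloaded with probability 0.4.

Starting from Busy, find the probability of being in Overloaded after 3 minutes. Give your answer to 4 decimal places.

Propagate the distribution vector 3 minutes from Busy.
After 0 minutes: (0.0000, 1.0000, 0.0000)
After 1 minute: (0.3500, 0.4000, 0.2500)
After 2 minutes: (0.4450, 0.2675, 0.2875)
After 3 minutes: (0.4678, 0.2391, 0.2931)
P(in Overloaded after 3 minutes) = 0.2931

0.2931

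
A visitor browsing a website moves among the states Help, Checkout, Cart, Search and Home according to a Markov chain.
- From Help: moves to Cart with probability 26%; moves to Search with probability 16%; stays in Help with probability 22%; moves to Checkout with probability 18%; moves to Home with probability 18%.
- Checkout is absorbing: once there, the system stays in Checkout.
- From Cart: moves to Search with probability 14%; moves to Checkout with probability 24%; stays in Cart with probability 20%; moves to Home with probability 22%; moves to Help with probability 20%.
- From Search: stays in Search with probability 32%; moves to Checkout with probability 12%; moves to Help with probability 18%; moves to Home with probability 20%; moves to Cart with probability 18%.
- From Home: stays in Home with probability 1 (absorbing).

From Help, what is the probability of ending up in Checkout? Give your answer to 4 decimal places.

Let h(s) be the probability of absorption at Checkout starting from transient state s. Then h(Checkout) = 1 and h(Home) = 0. By first-step analysis:
h(Help) = 0.22·h(Help) + 0.18·1 + 0.26·h(Cart) + 0.16·h(Search) + 0.18·0
h(Cart) = 0.2·h(Help) + 0.24·1 + 0.2·h(Cart) + 0.14·h(Search) + 0.22·0
h(Search) = 0.18·h(Help) + 0.12·1 + 0.18·h(Cart) + 0.32·h(Search) + 0.2·0
Solving: h(Help) = 0.4865, h(Cart) = 0.4981, h(Search) = 0.4371.
Starting from Help, the probability is 0.4865.

0.4865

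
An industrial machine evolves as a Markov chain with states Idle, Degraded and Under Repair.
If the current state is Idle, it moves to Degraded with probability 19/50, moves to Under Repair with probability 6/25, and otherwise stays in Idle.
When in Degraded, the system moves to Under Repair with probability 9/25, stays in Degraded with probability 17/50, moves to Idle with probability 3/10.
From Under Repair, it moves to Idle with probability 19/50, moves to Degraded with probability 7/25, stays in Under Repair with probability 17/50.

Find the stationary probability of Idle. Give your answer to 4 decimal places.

Let the stationary distribution be π with π = πP and π_1 + π_2 + π_3 = 1.
π_1 = 0.38·π_1 + 0.3·π_2 + 0.38·π_3
π_2 = 0.38·π_1 + 0.34·π_2 + 0.28·π_3
Solving with the normalization constraint gives π = (0.3532, 0.3354, 0.3114).
So the stationary probability of Idle is 0.3532.

0.3532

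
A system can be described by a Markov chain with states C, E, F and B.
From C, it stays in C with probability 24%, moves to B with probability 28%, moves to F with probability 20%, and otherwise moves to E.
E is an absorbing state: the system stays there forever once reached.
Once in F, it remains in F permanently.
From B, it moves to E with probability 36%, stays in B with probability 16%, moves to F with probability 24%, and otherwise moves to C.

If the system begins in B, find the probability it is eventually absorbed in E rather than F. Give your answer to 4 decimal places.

Let h(s) be the probability of absorption at E starting from transient state s. Then h(E) = 1 and h(F) = 0. By first-step analysis:
h(C) = 0.24·h(C) + 0.28·1 + 0.2·0 + 0.28·h(B)
h(B) = 0.24·h(C) + 0.36·1 + 0.24·0 + 0.16·h(B)
Solving: h(C) = 0.5882, h(B) = 0.5966.
Starting from B, the probability is 0.5966.

0.5966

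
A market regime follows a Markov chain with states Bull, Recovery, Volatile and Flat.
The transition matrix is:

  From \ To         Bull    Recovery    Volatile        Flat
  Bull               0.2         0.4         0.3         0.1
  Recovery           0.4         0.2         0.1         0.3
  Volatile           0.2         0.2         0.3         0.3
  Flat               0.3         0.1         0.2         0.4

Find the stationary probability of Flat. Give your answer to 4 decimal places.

Let the stationary distribution be π with π = πP and π_1 + π_2 + π_3 + π_4 = 1.
π_1 = 0.2·π_1 + 0.4·π_2 + 0.2·π_3 + 0.3·π_4
π_2 = 0.4·π_1 + 0.2·π_2 + 0.2·π_3 + 0.1·π_4
π_3 = 0.3·π_1 + 0.1·π_2 + 0.3·π_3 + 0.2·π_4
Solving with the normalization constraint gives π = (0.2727, 0.2273, 0.2273, 0.2727).
So the stationary probability of Flat is 0.2727.

0.2727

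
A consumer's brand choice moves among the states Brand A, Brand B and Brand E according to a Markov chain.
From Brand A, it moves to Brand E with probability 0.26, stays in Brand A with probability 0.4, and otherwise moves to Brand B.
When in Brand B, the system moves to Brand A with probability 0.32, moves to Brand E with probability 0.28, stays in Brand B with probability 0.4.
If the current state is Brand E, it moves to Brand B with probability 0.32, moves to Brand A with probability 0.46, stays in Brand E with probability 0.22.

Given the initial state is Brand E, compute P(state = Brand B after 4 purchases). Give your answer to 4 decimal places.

Propagate the distribution vector 4 purchases from Brand E.
After 0 purchases: (0.0000, 0.0000, 1.0000)
After 1 purchase: (0.4600, 0.3200, 0.2200)
After 2 purchases: (0.3876, 0.3548, 0.2576)
After 3 purchases: (0.3871, 0.3561, 0.2568)
After 4 purchases: (0.3869, 0.3562, 0.2569)
P(in Brand B after 4 purchases) = 0.3562

0.3562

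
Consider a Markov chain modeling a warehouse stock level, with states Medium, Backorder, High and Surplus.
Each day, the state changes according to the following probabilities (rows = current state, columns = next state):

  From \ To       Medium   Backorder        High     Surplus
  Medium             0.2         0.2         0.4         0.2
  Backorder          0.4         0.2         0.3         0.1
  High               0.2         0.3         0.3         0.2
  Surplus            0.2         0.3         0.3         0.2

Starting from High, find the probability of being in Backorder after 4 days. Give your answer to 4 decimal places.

Propagate the distribution vector 4 days from High.
After 0 days: (0.0000, 0.0000, 1.0000, 0.0000)
After 1 day: (0.2000, 0.3000, 0.3000, 0.2000)
After 2 days: (0.2600, 0.2500, 0.3200, 0.1700)
After 3 days: (0.2500, 0.2490, 0.3260, 0.1750)
After 4 days: (0.2498, 0.2501, 0.3250, 0.1751)
P(in Backorder after 4 days) = 0.2501

0.2501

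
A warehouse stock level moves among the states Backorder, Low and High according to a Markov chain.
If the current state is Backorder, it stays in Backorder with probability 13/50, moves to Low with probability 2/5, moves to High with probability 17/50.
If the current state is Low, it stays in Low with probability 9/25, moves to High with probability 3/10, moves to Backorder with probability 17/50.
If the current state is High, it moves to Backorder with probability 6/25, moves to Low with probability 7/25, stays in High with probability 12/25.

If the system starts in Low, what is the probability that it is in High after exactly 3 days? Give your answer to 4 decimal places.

Propagate the distribution vector 3 days from Low.
After 0 days: (0.0000, 1.0000, 0.0000)
After 1 day: (0.3400, 0.3600, 0.3000)
After 2 days: (0.2828, 0.3496, 0.3676)
After 3 days: (0.2806, 0.3419, 0.3775)
P(in High after 3 days) = 0.3775

0.3775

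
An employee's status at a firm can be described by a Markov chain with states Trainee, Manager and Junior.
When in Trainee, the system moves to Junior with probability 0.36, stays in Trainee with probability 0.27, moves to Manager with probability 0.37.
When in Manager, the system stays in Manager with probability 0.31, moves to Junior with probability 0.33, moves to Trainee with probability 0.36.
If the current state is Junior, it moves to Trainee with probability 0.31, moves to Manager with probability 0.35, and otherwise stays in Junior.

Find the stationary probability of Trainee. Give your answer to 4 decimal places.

0.3145

Let the stationary distribution be π with π = πP and π_1 + π_2 + π_3 = 1.
π_1 = 0.27·π_1 + 0.36·π_2 + 0.31·π_3
π_2 = 0.37·π_1 + 0.31·π_2 + 0.35·π_3
Solving with the normalization constraint gives π = (0.3145, 0.3426, 0.3429).
So the stationary probability of Trainee is 0.3145.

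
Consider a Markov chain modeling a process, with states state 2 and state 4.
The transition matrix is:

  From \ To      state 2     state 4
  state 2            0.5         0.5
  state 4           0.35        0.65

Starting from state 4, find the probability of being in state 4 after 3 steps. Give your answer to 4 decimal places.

0.5896

Propagate the distribution vector 3 steps from state 4.
After 0 steps: (0.0000, 1.0000)
After 1 step: (0.3500, 0.6500)
After 2 steps: (0.4025, 0.5975)
After 3 steps: (0.4104, 0.5896)
P(in state 4 after 3 steps) = 0.5896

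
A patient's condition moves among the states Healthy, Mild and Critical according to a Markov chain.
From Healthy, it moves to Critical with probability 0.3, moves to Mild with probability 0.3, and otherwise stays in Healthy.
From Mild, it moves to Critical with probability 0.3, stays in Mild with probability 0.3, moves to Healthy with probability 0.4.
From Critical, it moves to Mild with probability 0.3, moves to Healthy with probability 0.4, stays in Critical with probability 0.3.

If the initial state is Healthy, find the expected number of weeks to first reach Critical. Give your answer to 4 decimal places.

3.3333

Let t(s) be the expected number of weeks to first reach Critical from state s, with t(Critical) = 0. Conditioning on the first week:
t(Healthy) = 1 + 0.4·t(Healthy) + 0.3·t(Mild)
t(Mild) = 1 + 0.4·t(Healthy) + 0.3·t(Mild)
Solving: t(Healthy) = 3.3333, t(Mild) = 3.3333.
Expected weeks from Healthy to Critical: 3.3333.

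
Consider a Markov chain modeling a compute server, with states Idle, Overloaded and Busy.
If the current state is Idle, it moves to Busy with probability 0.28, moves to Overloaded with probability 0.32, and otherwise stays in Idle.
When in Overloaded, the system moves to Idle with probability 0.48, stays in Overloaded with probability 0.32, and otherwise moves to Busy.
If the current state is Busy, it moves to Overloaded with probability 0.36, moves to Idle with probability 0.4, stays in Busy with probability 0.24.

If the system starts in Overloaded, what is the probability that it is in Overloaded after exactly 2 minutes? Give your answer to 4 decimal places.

0.3280

Sum over the intermediate state after 1 minute:
P = P(Overloaded→Idle)·P(Idle→Overloaded) + P(Overloaded→Overloaded)·P(Overloaded→Overloaded) + P(Overloaded→Busy)·P(Busy→Overloaded)
  = 0.48×0.32 + 0.32×0.32 + 0.2×0.36
  = 0.1536 + 0.1024 + 0.0720 = 0.3280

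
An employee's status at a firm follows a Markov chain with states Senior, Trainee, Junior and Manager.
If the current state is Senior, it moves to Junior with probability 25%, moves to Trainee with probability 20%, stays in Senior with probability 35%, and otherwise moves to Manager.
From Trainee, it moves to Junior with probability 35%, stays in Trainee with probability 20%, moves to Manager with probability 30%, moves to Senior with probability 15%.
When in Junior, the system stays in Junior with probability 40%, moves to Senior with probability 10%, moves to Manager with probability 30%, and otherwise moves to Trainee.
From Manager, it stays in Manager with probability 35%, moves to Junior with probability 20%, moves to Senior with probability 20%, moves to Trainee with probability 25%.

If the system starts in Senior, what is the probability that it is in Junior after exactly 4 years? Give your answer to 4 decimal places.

Propagate the distribution vector 4 years from Senior.
After 0 years: (1.0000, 0.0000, 0.0000, 0.0000)
After 1 year: (0.3500, 0.2000, 0.2500, 0.2000)
After 2 years: (0.2175, 0.2100, 0.2975, 0.2750)
After 3 years: (0.1924, 0.2138, 0.3019, 0.2920)
After 4 years: (0.1880, 0.2146, 0.3021, 0.2954)
P(in Junior after 4 years) = 0.3021

0.3021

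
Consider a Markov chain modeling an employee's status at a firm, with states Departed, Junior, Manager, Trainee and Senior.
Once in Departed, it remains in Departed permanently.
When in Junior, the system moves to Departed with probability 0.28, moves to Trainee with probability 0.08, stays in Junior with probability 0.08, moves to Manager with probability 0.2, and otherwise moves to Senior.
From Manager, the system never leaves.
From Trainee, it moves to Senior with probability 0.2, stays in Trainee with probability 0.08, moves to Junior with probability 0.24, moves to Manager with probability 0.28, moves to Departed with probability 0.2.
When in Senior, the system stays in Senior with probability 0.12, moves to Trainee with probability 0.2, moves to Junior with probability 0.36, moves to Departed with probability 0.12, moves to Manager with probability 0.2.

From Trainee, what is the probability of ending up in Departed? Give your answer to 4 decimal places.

Let h(s) be the probability of absorption at Departed starting from transient state s. Then h(Departed) = 1 and h(Manager) = 0. By first-step analysis:
h(Junior) = 0.28·1 + 0.08·h(Junior) + 0.2·0 + 0.08·h(Trainee) + 0.36·h(Senior)
h(Trainee) = 0.2·1 + 0.24·h(Junior) + 0.28·0 + 0.08·h(Trainee) + 0.2·h(Senior)
h(Senior) = 0.12·1 + 0.36·h(Junior) + 0.2·0 + 0.2·h(Trainee) + 0.12·h(Senior)
Solving: h(Junior) = 0.5204, h(Trainee) = 0.4514, h(Senior) = 0.4518.
Starting from Trainee, the probability is 0.4514.

0.4514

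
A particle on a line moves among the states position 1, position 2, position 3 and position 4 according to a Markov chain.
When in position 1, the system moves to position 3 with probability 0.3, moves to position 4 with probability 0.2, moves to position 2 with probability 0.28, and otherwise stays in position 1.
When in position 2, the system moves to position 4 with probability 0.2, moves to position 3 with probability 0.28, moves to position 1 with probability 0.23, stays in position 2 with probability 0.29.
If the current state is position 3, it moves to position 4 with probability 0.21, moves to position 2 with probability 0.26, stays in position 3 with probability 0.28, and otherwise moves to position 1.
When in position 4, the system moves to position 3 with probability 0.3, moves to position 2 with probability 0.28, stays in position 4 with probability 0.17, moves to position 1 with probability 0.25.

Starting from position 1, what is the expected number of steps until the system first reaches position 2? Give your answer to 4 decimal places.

Let t(s) be the expected number of steps to first reach position 2 from state s, with t(position 2) = 0. Conditioning on the first step:
t(position 1) = 1 + 0.22·t(position 1) + 0.3·t(position 3) + 0.2·t(position 4)
t(position 3) = 1 + 0.25·t(position 1) + 0.28·t(position 3) + 0.21·t(position 4)
t(position 4) = 1 + 0.25·t(position 1) + 0.3·t(position 3) + 0.17·t(position 4)
Solving: t(position 1) = 3.6481, t(position 3) = 3.7196, t(position 4) = 3.6481.
Expected steps from position 1 to position 2: 3.6481.

3.6481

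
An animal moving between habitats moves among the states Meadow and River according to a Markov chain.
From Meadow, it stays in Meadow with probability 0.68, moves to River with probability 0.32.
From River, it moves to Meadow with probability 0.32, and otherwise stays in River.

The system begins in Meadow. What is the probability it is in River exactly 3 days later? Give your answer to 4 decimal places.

Propagate the distribution vector 3 days from Meadow.
After 0 days: (1.0000, 0.0000)
After 1 day: (0.6800, 0.3200)
After 2 days: (0.5648, 0.4352)
After 3 days: (0.5233, 0.4767)
P(in River after 3 days) = 0.4767

0.4767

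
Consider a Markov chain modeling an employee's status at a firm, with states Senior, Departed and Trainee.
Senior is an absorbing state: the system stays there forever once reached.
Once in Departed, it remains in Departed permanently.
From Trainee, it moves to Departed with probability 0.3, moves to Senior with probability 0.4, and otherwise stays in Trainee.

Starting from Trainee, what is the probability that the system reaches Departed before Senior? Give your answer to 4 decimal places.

0.4286

Let h(s) be the probability of absorption at Departed starting from transient state s. Then h(Departed) = 1 and h(Senior) = 0. By first-step analysis:
h(Trainee) = 0.4·0 + 0.3·1 + 0.3·h(Trainee)
Solving: h(Trainee) = 0.4286.
Starting from Trainee, the probability is 0.4286.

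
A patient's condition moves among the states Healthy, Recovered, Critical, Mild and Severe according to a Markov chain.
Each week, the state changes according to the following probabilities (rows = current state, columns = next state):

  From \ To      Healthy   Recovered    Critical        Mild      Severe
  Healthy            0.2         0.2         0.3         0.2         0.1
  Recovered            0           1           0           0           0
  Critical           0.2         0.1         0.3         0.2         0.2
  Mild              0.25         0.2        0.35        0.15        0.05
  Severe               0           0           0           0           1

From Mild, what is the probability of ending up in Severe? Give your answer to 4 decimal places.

Let h(s) be the probability of absorption at Severe starting from transient state s. Then h(Severe) = 1 and h(Recovered) = 0. By first-step analysis:
h(Healthy) = 0.2·h(Healthy) + 0.2·0 + 0.3·h(Critical) + 0.2·h(Mild) + 0.1·1
h(Critical) = 0.2·h(Healthy) + 0.1·0 + 0.3·h(Critical) + 0.2·h(Mild) + 0.2·1
h(Mild) = 0.25·h(Healthy) + 0.2·0 + 0.35·h(Critical) + 0.15·h(Mild) + 0.05·1
Solving: h(Healthy) = 0.4180, h(Critical) = 0.5180, h(Mild) = 0.3951.
Starting from Mild, the probability is 0.3951.

0.3951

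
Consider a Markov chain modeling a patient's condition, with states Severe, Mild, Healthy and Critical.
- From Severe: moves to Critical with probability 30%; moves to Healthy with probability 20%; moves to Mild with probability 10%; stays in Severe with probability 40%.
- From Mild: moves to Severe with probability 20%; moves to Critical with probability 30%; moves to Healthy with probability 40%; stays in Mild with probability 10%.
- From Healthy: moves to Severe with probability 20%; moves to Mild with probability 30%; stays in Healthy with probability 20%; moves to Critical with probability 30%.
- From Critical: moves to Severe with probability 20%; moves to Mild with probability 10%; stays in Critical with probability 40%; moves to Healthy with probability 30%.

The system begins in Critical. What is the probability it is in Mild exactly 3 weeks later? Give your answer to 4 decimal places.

Propagate the distribution vector 3 weeks from Critical.
After 0 weeks: (0.0000, 0.0000, 0.0000, 1.0000)
After 1 week: (0.2000, 0.1000, 0.3000, 0.4000)
After 2 weeks: (0.2400, 0.1600, 0.2600, 0.3400)
After 3 weeks: (0.2480, 0.1520, 0.2660, 0.3340)
P(in Mild after 3 weeks) = 0.1520

0.1520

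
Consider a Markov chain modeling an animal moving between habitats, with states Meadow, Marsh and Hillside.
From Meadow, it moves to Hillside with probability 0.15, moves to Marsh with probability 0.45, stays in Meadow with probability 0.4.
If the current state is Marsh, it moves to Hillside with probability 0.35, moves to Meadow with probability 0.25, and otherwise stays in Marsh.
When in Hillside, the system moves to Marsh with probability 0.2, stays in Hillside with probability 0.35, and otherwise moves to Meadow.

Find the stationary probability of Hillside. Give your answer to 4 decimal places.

Let the stationary distribution be π with π = πP and π_1 + π_2 + π_3 = 1.
π_1 = 0.4·π_1 + 0.25·π_2 + 0.45·π_3
π_2 = 0.45·π_1 + 0.4·π_2 + 0.2·π_3
Solving with the normalization constraint gives π = (0.3596, 0.3624, 0.2781).
So the stationary probability of Hillside is 0.2781.

0.2781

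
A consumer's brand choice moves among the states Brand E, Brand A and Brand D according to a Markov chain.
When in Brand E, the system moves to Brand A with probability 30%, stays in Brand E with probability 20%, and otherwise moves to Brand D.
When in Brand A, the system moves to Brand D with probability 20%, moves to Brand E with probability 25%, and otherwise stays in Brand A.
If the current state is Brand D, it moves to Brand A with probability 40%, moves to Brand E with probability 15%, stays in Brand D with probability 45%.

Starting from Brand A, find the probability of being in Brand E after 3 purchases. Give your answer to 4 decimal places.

Propagate the distribution vector 3 purchases from Brand A.
After 0 purchases: (0.0000, 1.0000, 0.0000)
After 1 purchase: (0.2500, 0.5500, 0.2000)
After 2 purchases: (0.2175, 0.4575, 0.3250)
After 3 purchases: (0.2066, 0.4469, 0.3465)
P(in Brand E after 3 purchases) = 0.2066

0.2066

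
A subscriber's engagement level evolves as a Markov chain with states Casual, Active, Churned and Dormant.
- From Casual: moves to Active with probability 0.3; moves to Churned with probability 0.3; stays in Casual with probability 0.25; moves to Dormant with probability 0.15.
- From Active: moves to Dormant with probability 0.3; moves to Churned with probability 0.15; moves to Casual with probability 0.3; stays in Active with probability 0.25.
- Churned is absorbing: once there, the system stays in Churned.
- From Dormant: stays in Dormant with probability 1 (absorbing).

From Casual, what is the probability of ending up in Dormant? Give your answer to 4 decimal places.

Let h(s) be the probability of absorption at Dormant starting from transient state s. Then h(Dormant) = 1 and h(Churned) = 0. By first-step analysis:
h(Casual) = 0.25·h(Casual) + 0.3·h(Active) + 0.3·0 + 0.15·1
h(Active) = 0.3·h(Casual) + 0.25·h(Active) + 0.15·0 + 0.3·1
Solving: h(Casual) = 0.4286, h(Active) = 0.5714.
Starting from Casual, the probability is 0.4286.

0.4286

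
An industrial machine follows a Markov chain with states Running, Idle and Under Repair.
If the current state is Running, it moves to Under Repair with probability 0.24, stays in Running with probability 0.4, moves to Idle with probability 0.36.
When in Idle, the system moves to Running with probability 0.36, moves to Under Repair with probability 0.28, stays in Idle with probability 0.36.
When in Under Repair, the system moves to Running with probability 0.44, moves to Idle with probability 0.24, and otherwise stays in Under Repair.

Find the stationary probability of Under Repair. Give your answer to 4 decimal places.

0.2751

Let the stationary distribution be π with π = πP and π_1 + π_2 + π_3 = 1.
π_1 = 0.4·π_1 + 0.36·π_2 + 0.44·π_3
π_2 = 0.36·π_1 + 0.36·π_2 + 0.24·π_3
Solving with the normalization constraint gives π = (0.3979, 0.3270, 0.2751).
So the stationary probability of Under Repair is 0.2751.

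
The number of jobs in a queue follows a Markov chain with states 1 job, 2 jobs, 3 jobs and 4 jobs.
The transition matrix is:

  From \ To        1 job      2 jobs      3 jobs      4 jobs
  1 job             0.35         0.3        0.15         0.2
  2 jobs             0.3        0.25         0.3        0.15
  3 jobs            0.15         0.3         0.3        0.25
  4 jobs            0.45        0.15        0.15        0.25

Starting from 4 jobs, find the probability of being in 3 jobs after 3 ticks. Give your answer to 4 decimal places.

0.2175

Propagate the distribution vector 3 ticks from 4 jobs.
After 0 ticks: (0.0000, 0.0000, 0.0000, 1.0000)
After 1 tick: (0.4500, 0.1500, 0.1500, 0.2500)
After 2 ticks: (0.3375, 0.2550, 0.1950, 0.2125)
After 3 ticks: (0.3195, 0.2554, 0.2175, 0.2076)
P(in 3 jobs after 3 ticks) = 0.2175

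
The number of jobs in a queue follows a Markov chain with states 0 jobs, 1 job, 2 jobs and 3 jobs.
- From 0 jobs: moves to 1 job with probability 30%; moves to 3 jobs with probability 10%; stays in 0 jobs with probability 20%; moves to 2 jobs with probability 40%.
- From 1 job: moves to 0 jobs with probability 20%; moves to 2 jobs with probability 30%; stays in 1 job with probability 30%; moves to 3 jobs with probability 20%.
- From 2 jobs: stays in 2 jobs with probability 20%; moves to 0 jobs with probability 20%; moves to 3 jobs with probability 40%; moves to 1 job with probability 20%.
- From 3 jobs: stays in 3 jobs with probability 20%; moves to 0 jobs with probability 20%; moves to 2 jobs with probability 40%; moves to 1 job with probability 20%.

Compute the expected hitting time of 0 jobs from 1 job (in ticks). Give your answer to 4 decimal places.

Let t(s) be the expected number of ticks to first reach 0 jobs from state s, with t(0 jobs) = 0. Conditioning on the first tick:
t(1 job) = 1 + 0.3·t(1 job) + 0.3·t(2 jobs) + 0.2·t(3 jobs)
t(2 jobs) = 1 + 0.2·t(1 job) + 0.2·t(2 jobs) + 0.4·t(3 jobs)
t(3 jobs) = 1 + 0.2·t(1 job) + 0.4·t(2 jobs) + 0.2·t(3 jobs)
Solving: t(1 job) = 5.0000, t(2 jobs) = 5.0000, t(3 jobs) = 5.0000.
Expected ticks from 1 job to 0 jobs: 5.0000.

5.0000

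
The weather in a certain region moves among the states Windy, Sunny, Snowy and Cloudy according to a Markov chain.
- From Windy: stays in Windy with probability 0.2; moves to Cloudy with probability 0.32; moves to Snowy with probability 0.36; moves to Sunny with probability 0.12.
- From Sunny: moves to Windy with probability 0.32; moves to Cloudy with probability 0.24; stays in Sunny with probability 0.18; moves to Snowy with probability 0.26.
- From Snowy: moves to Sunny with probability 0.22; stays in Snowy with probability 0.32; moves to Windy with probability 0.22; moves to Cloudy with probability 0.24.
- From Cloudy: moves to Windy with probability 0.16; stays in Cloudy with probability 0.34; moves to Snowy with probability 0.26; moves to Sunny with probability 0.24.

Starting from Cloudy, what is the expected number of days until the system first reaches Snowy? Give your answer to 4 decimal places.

Let t(s) be the expected number of days to first reach Snowy from state s, with t(Snowy) = 0. Conditioning on the first day:
t(Windy) = 1 + 0.2·t(Windy) + 0.12·t(Sunny) + 0.32·t(Cloudy)
t(Sunny) = 1 + 0.32·t(Windy) + 0.18·t(Sunny) + 0.24·t(Cloudy)
t(Cloudy) = 1 + 0.16·t(Windy) + 0.24·t(Sunny) + 0.34·t(Cloudy)
Solving: t(Windy) = 3.2056, t(Sunny) = 3.5155, t(Cloudy) = 3.5706.
Expected days from Cloudy to Snowy: 3.5706.

3.5706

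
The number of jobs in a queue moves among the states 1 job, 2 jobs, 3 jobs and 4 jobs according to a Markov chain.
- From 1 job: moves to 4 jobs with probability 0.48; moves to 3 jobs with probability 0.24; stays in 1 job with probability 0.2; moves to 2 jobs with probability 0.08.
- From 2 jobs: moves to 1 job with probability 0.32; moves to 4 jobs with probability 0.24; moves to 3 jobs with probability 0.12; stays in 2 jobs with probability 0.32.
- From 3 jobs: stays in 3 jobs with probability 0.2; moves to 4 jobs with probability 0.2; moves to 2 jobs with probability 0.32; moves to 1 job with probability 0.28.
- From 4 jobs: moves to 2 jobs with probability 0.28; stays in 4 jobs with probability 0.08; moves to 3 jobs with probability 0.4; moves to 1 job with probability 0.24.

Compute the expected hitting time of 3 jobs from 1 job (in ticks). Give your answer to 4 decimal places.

Let t(s) be the expected number of ticks to first reach 3 jobs from state s, with t(3 jobs) = 0. Conditioning on the first tick:
t(1 job) = 1 + 0.2·t(1 job) + 0.08·t(2 jobs) + 0.48·t(4 jobs)
t(2 jobs) = 1 + 0.32·t(1 job) + 0.32·t(2 jobs) + 0.24·t(4 jobs)
t(4 jobs) = 1 + 0.24·t(1 job) + 0.28·t(2 jobs) + 0.08·t(4 jobs)
Solving: t(1 job) = 3.7414, t(2 jobs) = 4.4358, t(4 jobs) = 3.4130.
Expected ticks from 1 job to 3 jobs: 3.7414.

3.7414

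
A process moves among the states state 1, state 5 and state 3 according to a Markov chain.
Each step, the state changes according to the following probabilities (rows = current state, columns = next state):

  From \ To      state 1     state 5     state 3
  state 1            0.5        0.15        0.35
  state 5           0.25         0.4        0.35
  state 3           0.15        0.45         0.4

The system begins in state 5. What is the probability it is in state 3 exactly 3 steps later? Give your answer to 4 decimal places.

Propagate the distribution vector 3 steps from state 5.
After 0 steps: (0.0000, 1.0000, 0.0000)
After 1 step: (0.2500, 0.4000, 0.3500)
After 2 steps: (0.2775, 0.3550, 0.3675)
After 3 steps: (0.2826, 0.3490, 0.3684)
P(in state 3 after 3 steps) = 0.3684

0.3684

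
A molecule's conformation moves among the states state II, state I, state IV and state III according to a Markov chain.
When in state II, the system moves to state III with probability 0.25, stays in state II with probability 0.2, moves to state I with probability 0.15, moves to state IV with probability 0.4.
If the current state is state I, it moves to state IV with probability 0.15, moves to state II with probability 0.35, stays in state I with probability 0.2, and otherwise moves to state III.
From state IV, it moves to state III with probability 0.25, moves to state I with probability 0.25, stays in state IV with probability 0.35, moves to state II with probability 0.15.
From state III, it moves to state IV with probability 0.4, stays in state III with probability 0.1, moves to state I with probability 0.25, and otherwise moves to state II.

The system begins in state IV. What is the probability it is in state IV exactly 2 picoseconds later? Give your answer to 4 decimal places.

Propagate the distribution vector 2 picoseconds from state IV.
After 0 picoseconds: (0.0000, 0.0000, 1.0000, 0.0000)
After 1 picosecond: (0.1500, 0.2500, 0.3500, 0.2500)
After 2 picoseconds: (0.2325, 0.2225, 0.3200, 0.2250)
P(in state IV after 2 picoseconds) = 0.3200

0.3200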